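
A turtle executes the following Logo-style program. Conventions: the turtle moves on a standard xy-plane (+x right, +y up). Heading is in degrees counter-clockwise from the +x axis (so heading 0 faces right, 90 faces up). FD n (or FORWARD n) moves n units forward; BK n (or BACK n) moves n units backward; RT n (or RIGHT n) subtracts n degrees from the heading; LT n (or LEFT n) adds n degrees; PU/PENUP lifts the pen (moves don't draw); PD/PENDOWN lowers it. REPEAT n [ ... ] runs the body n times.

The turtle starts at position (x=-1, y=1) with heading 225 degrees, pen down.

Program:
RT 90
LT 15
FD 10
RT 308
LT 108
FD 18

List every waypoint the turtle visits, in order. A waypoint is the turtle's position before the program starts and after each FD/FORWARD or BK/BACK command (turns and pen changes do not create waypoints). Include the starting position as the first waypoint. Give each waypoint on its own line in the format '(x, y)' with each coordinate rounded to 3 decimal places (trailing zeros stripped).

Executing turtle program step by step:
Start: pos=(-1,1), heading=225, pen down
RT 90: heading 225 -> 135
LT 15: heading 135 -> 150
FD 10: (-1,1) -> (-9.66,6) [heading=150, draw]
RT 308: heading 150 -> 202
LT 108: heading 202 -> 310
FD 18: (-9.66,6) -> (1.91,-7.789) [heading=310, draw]
Final: pos=(1.91,-7.789), heading=310, 2 segment(s) drawn
Waypoints (3 total):
(-1, 1)
(-9.66, 6)
(1.91, -7.789)

Answer: (-1, 1)
(-9.66, 6)
(1.91, -7.789)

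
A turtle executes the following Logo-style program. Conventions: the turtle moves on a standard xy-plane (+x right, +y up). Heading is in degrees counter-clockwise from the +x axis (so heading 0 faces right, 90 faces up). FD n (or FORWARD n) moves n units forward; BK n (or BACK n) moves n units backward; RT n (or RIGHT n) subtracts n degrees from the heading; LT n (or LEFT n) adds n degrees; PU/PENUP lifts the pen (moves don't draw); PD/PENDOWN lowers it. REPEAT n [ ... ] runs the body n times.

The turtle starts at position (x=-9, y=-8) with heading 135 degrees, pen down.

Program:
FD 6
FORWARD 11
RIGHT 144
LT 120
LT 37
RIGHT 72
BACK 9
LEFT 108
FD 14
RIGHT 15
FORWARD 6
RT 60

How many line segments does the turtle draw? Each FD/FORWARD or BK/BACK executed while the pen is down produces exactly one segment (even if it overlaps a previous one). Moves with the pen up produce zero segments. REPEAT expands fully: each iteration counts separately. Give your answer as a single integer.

Executing turtle program step by step:
Start: pos=(-9,-8), heading=135, pen down
FD 6: (-9,-8) -> (-13.243,-3.757) [heading=135, draw]
FD 11: (-13.243,-3.757) -> (-21.021,4.021) [heading=135, draw]
RT 144: heading 135 -> 351
LT 120: heading 351 -> 111
LT 37: heading 111 -> 148
RT 72: heading 148 -> 76
BK 9: (-21.021,4.021) -> (-23.198,-4.712) [heading=76, draw]
LT 108: heading 76 -> 184
FD 14: (-23.198,-4.712) -> (-37.164,-5.688) [heading=184, draw]
RT 15: heading 184 -> 169
FD 6: (-37.164,-5.688) -> (-43.054,-4.544) [heading=169, draw]
RT 60: heading 169 -> 109
Final: pos=(-43.054,-4.544), heading=109, 5 segment(s) drawn
Segments drawn: 5

Answer: 5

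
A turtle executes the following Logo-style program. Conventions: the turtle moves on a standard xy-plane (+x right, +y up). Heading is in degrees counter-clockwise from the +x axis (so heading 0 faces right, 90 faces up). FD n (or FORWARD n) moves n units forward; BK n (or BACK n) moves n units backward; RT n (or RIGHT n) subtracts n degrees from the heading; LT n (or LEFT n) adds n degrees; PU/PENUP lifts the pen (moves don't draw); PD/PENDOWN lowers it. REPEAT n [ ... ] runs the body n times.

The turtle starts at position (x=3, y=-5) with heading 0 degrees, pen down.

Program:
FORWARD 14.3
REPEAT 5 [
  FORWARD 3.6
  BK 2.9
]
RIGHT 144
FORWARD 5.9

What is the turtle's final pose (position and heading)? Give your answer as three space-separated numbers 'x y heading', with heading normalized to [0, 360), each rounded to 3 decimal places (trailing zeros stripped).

Executing turtle program step by step:
Start: pos=(3,-5), heading=0, pen down
FD 14.3: (3,-5) -> (17.3,-5) [heading=0, draw]
REPEAT 5 [
  -- iteration 1/5 --
  FD 3.6: (17.3,-5) -> (20.9,-5) [heading=0, draw]
  BK 2.9: (20.9,-5) -> (18,-5) [heading=0, draw]
  -- iteration 2/5 --
  FD 3.6: (18,-5) -> (21.6,-5) [heading=0, draw]
  BK 2.9: (21.6,-5) -> (18.7,-5) [heading=0, draw]
  -- iteration 3/5 --
  FD 3.6: (18.7,-5) -> (22.3,-5) [heading=0, draw]
  BK 2.9: (22.3,-5) -> (19.4,-5) [heading=0, draw]
  -- iteration 4/5 --
  FD 3.6: (19.4,-5) -> (23,-5) [heading=0, draw]
  BK 2.9: (23,-5) -> (20.1,-5) [heading=0, draw]
  -- iteration 5/5 --
  FD 3.6: (20.1,-5) -> (23.7,-5) [heading=0, draw]
  BK 2.9: (23.7,-5) -> (20.8,-5) [heading=0, draw]
]
RT 144: heading 0 -> 216
FD 5.9: (20.8,-5) -> (16.027,-8.468) [heading=216, draw]
Final: pos=(16.027,-8.468), heading=216, 12 segment(s) drawn

Answer: 16.027 -8.468 216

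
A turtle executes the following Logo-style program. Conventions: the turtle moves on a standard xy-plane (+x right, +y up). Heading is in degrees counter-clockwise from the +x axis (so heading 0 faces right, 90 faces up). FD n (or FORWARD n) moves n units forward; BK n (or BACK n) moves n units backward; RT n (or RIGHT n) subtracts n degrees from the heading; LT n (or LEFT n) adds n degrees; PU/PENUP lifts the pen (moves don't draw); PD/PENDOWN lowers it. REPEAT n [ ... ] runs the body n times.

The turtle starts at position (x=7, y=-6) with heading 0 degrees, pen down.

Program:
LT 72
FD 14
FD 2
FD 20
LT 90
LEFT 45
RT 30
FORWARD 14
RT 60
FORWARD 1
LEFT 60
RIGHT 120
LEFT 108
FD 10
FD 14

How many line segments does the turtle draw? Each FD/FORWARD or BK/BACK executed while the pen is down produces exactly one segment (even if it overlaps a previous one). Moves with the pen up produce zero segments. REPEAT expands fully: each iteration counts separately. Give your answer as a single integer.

Answer: 7

Derivation:
Executing turtle program step by step:
Start: pos=(7,-6), heading=0, pen down
LT 72: heading 0 -> 72
FD 14: (7,-6) -> (11.326,7.315) [heading=72, draw]
FD 2: (11.326,7.315) -> (11.944,9.217) [heading=72, draw]
FD 20: (11.944,9.217) -> (18.125,28.238) [heading=72, draw]
LT 90: heading 72 -> 162
LT 45: heading 162 -> 207
RT 30: heading 207 -> 177
FD 14: (18.125,28.238) -> (4.144,28.971) [heading=177, draw]
RT 60: heading 177 -> 117
FD 1: (4.144,28.971) -> (3.69,29.862) [heading=117, draw]
LT 60: heading 117 -> 177
RT 120: heading 177 -> 57
LT 108: heading 57 -> 165
FD 10: (3.69,29.862) -> (-5.969,32.45) [heading=165, draw]
FD 14: (-5.969,32.45) -> (-19.492,36.073) [heading=165, draw]
Final: pos=(-19.492,36.073), heading=165, 7 segment(s) drawn
Segments drawn: 7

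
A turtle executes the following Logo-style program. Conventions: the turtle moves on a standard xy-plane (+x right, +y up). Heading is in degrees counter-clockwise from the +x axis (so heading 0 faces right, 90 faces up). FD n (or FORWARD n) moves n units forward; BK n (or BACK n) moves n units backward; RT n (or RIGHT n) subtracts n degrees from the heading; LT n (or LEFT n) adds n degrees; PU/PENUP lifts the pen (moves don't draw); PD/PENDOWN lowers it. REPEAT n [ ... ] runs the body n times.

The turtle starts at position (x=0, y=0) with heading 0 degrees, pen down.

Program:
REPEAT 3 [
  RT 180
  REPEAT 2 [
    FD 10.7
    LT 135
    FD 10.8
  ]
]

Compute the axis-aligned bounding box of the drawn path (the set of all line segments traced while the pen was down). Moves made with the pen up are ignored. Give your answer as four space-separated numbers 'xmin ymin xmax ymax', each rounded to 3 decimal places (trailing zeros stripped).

Answer: -10.7 -15.203 19.706 15.303

Derivation:
Executing turtle program step by step:
Start: pos=(0,0), heading=0, pen down
REPEAT 3 [
  -- iteration 1/3 --
  RT 180: heading 0 -> 180
  REPEAT 2 [
    -- iteration 1/2 --
    FD 10.7: (0,0) -> (-10.7,0) [heading=180, draw]
    LT 135: heading 180 -> 315
    FD 10.8: (-10.7,0) -> (-3.063,-7.637) [heading=315, draw]
    -- iteration 2/2 --
    FD 10.7: (-3.063,-7.637) -> (4.503,-15.203) [heading=315, draw]
    LT 135: heading 315 -> 90
    FD 10.8: (4.503,-15.203) -> (4.503,-4.403) [heading=90, draw]
  ]
  -- iteration 2/3 --
  RT 180: heading 90 -> 270
  REPEAT 2 [
    -- iteration 1/2 --
    FD 10.7: (4.503,-4.403) -> (4.503,-15.103) [heading=270, draw]
    LT 135: heading 270 -> 45
    FD 10.8: (4.503,-15.103) -> (12.14,-7.466) [heading=45, draw]
    -- iteration 2/2 --
    FD 10.7: (12.14,-7.466) -> (19.706,0.1) [heading=45, draw]
    LT 135: heading 45 -> 180
    FD 10.8: (19.706,0.1) -> (8.906,0.1) [heading=180, draw]
  ]
  -- iteration 3/3 --
  RT 180: heading 180 -> 0
  REPEAT 2 [
    -- iteration 1/2 --
    FD 10.7: (8.906,0.1) -> (19.606,0.1) [heading=0, draw]
    LT 135: heading 0 -> 135
    FD 10.8: (19.606,0.1) -> (11.969,7.737) [heading=135, draw]
    -- iteration 2/2 --
    FD 10.7: (11.969,7.737) -> (4.403,15.303) [heading=135, draw]
    LT 135: heading 135 -> 270
    FD 10.8: (4.403,15.303) -> (4.403,4.503) [heading=270, draw]
  ]
]
Final: pos=(4.403,4.503), heading=270, 12 segment(s) drawn

Segment endpoints: x in {-10.7, -3.063, 0, 4.403, 4.403, 4.503, 4.503, 4.503, 8.906, 11.969, 12.14, 19.606, 19.706}, y in {-15.203, -15.103, -7.637, -7.466, -4.403, 0, 0, 0.1, 0.1, 4.503, 7.737, 15.303}
xmin=-10.7, ymin=-15.203, xmax=19.706, ymax=15.303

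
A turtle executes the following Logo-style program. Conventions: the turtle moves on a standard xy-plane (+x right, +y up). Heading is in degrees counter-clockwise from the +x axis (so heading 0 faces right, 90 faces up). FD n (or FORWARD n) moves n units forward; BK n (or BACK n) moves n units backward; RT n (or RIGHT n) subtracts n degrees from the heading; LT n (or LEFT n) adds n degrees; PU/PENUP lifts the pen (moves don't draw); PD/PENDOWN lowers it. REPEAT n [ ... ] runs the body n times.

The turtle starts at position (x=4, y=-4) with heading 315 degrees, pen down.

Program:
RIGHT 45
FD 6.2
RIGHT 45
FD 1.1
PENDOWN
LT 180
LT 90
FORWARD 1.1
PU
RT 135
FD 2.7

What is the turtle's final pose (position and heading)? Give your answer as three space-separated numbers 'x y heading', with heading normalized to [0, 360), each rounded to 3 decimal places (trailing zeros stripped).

Answer: 5.144 -10.2 0

Derivation:
Executing turtle program step by step:
Start: pos=(4,-4), heading=315, pen down
RT 45: heading 315 -> 270
FD 6.2: (4,-4) -> (4,-10.2) [heading=270, draw]
RT 45: heading 270 -> 225
FD 1.1: (4,-10.2) -> (3.222,-10.978) [heading=225, draw]
PD: pen down
LT 180: heading 225 -> 45
LT 90: heading 45 -> 135
FD 1.1: (3.222,-10.978) -> (2.444,-10.2) [heading=135, draw]
PU: pen up
RT 135: heading 135 -> 0
FD 2.7: (2.444,-10.2) -> (5.144,-10.2) [heading=0, move]
Final: pos=(5.144,-10.2), heading=0, 3 segment(s) drawn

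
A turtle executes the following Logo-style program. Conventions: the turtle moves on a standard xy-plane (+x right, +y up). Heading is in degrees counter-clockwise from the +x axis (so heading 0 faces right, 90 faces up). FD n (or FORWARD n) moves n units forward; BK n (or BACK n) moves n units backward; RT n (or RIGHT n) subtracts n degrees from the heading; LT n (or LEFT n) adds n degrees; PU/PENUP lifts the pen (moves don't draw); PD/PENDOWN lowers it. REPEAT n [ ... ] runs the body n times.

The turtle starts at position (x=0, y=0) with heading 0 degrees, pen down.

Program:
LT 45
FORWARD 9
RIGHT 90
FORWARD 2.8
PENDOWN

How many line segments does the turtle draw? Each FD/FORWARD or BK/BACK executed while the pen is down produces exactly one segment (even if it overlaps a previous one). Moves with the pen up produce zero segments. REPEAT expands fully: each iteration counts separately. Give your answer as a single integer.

Executing turtle program step by step:
Start: pos=(0,0), heading=0, pen down
LT 45: heading 0 -> 45
FD 9: (0,0) -> (6.364,6.364) [heading=45, draw]
RT 90: heading 45 -> 315
FD 2.8: (6.364,6.364) -> (8.344,4.384) [heading=315, draw]
PD: pen down
Final: pos=(8.344,4.384), heading=315, 2 segment(s) drawn
Segments drawn: 2

Answer: 2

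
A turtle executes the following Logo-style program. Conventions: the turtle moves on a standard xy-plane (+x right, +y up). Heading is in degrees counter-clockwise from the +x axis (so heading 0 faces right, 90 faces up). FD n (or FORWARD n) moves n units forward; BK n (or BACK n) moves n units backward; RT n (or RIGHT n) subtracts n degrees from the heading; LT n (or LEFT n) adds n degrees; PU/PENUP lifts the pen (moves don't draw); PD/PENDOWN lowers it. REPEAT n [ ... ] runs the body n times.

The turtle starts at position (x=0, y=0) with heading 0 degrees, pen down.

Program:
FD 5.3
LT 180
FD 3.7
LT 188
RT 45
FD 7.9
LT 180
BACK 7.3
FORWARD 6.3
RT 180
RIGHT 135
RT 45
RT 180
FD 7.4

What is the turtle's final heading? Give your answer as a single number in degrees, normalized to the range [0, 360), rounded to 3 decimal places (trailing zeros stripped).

Executing turtle program step by step:
Start: pos=(0,0), heading=0, pen down
FD 5.3: (0,0) -> (5.3,0) [heading=0, draw]
LT 180: heading 0 -> 180
FD 3.7: (5.3,0) -> (1.6,0) [heading=180, draw]
LT 188: heading 180 -> 8
RT 45: heading 8 -> 323
FD 7.9: (1.6,0) -> (7.909,-4.754) [heading=323, draw]
LT 180: heading 323 -> 143
BK 7.3: (7.909,-4.754) -> (13.739,-9.148) [heading=143, draw]
FD 6.3: (13.739,-9.148) -> (8.708,-5.356) [heading=143, draw]
RT 180: heading 143 -> 323
RT 135: heading 323 -> 188
RT 45: heading 188 -> 143
RT 180: heading 143 -> 323
FD 7.4: (8.708,-5.356) -> (14.618,-9.81) [heading=323, draw]
Final: pos=(14.618,-9.81), heading=323, 6 segment(s) drawn

Answer: 323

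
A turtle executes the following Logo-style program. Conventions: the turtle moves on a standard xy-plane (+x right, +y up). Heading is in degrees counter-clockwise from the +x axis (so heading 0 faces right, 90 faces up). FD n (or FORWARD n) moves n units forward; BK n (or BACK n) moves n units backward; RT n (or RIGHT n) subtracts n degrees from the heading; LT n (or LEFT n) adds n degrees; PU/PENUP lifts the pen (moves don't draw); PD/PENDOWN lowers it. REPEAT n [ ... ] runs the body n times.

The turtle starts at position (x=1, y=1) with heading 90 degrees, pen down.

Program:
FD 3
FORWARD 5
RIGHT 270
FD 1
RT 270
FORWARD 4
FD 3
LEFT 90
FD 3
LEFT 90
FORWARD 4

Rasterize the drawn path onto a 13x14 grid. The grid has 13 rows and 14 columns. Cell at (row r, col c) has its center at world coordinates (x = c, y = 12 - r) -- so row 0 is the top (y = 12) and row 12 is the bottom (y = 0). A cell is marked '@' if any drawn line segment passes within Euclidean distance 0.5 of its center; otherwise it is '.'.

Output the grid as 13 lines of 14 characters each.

Answer: ..............
..............
..............
@@............
@@............
@@............
@@.@..........
@@.@..........
@@.@..........
@@.@..........
@@@@..........
.@............
..............

Derivation:
Segment 0: (1,1) -> (1,4)
Segment 1: (1,4) -> (1,9)
Segment 2: (1,9) -> (0,9)
Segment 3: (0,9) -> (0,5)
Segment 4: (0,5) -> (0,2)
Segment 5: (0,2) -> (3,2)
Segment 6: (3,2) -> (3,6)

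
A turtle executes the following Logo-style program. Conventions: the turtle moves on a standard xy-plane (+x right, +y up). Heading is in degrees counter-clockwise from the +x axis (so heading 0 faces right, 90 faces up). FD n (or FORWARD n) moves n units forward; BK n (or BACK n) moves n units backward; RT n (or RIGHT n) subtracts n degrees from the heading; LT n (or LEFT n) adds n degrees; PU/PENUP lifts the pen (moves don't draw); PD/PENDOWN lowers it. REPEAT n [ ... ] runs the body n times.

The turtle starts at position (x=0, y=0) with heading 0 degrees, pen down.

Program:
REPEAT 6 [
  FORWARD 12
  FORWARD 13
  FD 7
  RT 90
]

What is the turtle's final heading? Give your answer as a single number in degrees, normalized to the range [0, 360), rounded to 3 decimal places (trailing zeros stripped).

Executing turtle program step by step:
Start: pos=(0,0), heading=0, pen down
REPEAT 6 [
  -- iteration 1/6 --
  FD 12: (0,0) -> (12,0) [heading=0, draw]
  FD 13: (12,0) -> (25,0) [heading=0, draw]
  FD 7: (25,0) -> (32,0) [heading=0, draw]
  RT 90: heading 0 -> 270
  -- iteration 2/6 --
  FD 12: (32,0) -> (32,-12) [heading=270, draw]
  FD 13: (32,-12) -> (32,-25) [heading=270, draw]
  FD 7: (32,-25) -> (32,-32) [heading=270, draw]
  RT 90: heading 270 -> 180
  -- iteration 3/6 --
  FD 12: (32,-32) -> (20,-32) [heading=180, draw]
  FD 13: (20,-32) -> (7,-32) [heading=180, draw]
  FD 7: (7,-32) -> (0,-32) [heading=180, draw]
  RT 90: heading 180 -> 90
  -- iteration 4/6 --
  FD 12: (0,-32) -> (0,-20) [heading=90, draw]
  FD 13: (0,-20) -> (0,-7) [heading=90, draw]
  FD 7: (0,-7) -> (0,0) [heading=90, draw]
  RT 90: heading 90 -> 0
  -- iteration 5/6 --
  FD 12: (0,0) -> (12,0) [heading=0, draw]
  FD 13: (12,0) -> (25,0) [heading=0, draw]
  FD 7: (25,0) -> (32,0) [heading=0, draw]
  RT 90: heading 0 -> 270
  -- iteration 6/6 --
  FD 12: (32,0) -> (32,-12) [heading=270, draw]
  FD 13: (32,-12) -> (32,-25) [heading=270, draw]
  FD 7: (32,-25) -> (32,-32) [heading=270, draw]
  RT 90: heading 270 -> 180
]
Final: pos=(32,-32), heading=180, 18 segment(s) drawn

Answer: 180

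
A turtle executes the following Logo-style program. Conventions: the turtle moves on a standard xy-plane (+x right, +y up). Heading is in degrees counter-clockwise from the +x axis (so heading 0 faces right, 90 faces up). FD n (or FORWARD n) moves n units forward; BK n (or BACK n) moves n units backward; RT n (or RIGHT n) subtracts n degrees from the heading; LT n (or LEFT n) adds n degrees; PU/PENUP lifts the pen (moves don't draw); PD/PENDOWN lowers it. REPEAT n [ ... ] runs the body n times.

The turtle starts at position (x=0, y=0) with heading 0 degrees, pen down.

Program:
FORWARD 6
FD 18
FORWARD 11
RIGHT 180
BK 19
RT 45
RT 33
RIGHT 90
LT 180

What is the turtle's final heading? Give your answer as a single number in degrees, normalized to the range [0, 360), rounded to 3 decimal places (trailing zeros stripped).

Executing turtle program step by step:
Start: pos=(0,0), heading=0, pen down
FD 6: (0,0) -> (6,0) [heading=0, draw]
FD 18: (6,0) -> (24,0) [heading=0, draw]
FD 11: (24,0) -> (35,0) [heading=0, draw]
RT 180: heading 0 -> 180
BK 19: (35,0) -> (54,0) [heading=180, draw]
RT 45: heading 180 -> 135
RT 33: heading 135 -> 102
RT 90: heading 102 -> 12
LT 180: heading 12 -> 192
Final: pos=(54,0), heading=192, 4 segment(s) drawn

Answer: 192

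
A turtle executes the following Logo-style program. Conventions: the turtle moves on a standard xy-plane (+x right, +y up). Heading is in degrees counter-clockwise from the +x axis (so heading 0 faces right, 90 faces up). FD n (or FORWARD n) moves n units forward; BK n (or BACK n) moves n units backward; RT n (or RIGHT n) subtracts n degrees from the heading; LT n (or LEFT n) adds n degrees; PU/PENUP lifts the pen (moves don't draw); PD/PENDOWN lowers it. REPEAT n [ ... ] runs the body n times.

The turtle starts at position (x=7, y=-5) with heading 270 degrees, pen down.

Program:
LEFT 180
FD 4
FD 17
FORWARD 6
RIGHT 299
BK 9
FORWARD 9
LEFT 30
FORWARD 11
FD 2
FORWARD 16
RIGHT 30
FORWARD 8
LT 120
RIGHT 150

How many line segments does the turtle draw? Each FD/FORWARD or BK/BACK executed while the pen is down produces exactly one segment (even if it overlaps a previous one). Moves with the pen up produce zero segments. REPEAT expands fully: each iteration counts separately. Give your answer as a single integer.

Answer: 9

Derivation:
Executing turtle program step by step:
Start: pos=(7,-5), heading=270, pen down
LT 180: heading 270 -> 90
FD 4: (7,-5) -> (7,-1) [heading=90, draw]
FD 17: (7,-1) -> (7,16) [heading=90, draw]
FD 6: (7,16) -> (7,22) [heading=90, draw]
RT 299: heading 90 -> 151
BK 9: (7,22) -> (14.872,17.637) [heading=151, draw]
FD 9: (14.872,17.637) -> (7,22) [heading=151, draw]
LT 30: heading 151 -> 181
FD 11: (7,22) -> (-3.998,21.808) [heading=181, draw]
FD 2: (-3.998,21.808) -> (-5.998,21.773) [heading=181, draw]
FD 16: (-5.998,21.773) -> (-21.996,21.494) [heading=181, draw]
RT 30: heading 181 -> 151
FD 8: (-21.996,21.494) -> (-28.993,25.372) [heading=151, draw]
LT 120: heading 151 -> 271
RT 150: heading 271 -> 121
Final: pos=(-28.993,25.372), heading=121, 9 segment(s) drawn
Segments drawn: 9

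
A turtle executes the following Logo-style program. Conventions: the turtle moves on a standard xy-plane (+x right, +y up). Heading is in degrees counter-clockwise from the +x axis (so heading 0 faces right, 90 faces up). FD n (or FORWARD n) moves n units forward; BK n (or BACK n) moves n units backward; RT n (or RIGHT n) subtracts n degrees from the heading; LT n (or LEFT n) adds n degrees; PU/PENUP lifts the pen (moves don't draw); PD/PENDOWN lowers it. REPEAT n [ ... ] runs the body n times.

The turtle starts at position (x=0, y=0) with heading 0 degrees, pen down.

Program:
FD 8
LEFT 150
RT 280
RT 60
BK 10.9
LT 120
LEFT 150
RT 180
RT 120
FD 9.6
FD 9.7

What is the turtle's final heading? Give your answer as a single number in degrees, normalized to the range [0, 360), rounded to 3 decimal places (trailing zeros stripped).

Executing turtle program step by step:
Start: pos=(0,0), heading=0, pen down
FD 8: (0,0) -> (8,0) [heading=0, draw]
LT 150: heading 0 -> 150
RT 280: heading 150 -> 230
RT 60: heading 230 -> 170
BK 10.9: (8,0) -> (18.734,-1.893) [heading=170, draw]
LT 120: heading 170 -> 290
LT 150: heading 290 -> 80
RT 180: heading 80 -> 260
RT 120: heading 260 -> 140
FD 9.6: (18.734,-1.893) -> (11.38,4.278) [heading=140, draw]
FD 9.7: (11.38,4.278) -> (3.95,10.513) [heading=140, draw]
Final: pos=(3.95,10.513), heading=140, 4 segment(s) drawn

Answer: 140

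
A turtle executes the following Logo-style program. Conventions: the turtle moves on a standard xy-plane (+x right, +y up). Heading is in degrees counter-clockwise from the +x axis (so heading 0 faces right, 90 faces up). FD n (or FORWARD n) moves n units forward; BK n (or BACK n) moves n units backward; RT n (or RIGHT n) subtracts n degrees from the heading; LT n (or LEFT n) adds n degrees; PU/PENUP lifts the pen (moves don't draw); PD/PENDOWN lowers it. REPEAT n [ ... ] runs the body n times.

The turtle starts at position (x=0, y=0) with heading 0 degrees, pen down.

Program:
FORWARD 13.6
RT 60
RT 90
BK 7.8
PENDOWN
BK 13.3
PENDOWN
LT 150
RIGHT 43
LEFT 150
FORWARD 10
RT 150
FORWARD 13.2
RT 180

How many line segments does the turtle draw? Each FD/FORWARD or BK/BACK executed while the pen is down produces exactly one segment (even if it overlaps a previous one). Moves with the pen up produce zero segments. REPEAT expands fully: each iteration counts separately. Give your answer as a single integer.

Executing turtle program step by step:
Start: pos=(0,0), heading=0, pen down
FD 13.6: (0,0) -> (13.6,0) [heading=0, draw]
RT 60: heading 0 -> 300
RT 90: heading 300 -> 210
BK 7.8: (13.6,0) -> (20.355,3.9) [heading=210, draw]
PD: pen down
BK 13.3: (20.355,3.9) -> (31.873,10.55) [heading=210, draw]
PD: pen down
LT 150: heading 210 -> 0
RT 43: heading 0 -> 317
LT 150: heading 317 -> 107
FD 10: (31.873,10.55) -> (28.949,20.113) [heading=107, draw]
RT 150: heading 107 -> 317
FD 13.2: (28.949,20.113) -> (38.603,11.111) [heading=317, draw]
RT 180: heading 317 -> 137
Final: pos=(38.603,11.111), heading=137, 5 segment(s) drawn
Segments drawn: 5

Answer: 5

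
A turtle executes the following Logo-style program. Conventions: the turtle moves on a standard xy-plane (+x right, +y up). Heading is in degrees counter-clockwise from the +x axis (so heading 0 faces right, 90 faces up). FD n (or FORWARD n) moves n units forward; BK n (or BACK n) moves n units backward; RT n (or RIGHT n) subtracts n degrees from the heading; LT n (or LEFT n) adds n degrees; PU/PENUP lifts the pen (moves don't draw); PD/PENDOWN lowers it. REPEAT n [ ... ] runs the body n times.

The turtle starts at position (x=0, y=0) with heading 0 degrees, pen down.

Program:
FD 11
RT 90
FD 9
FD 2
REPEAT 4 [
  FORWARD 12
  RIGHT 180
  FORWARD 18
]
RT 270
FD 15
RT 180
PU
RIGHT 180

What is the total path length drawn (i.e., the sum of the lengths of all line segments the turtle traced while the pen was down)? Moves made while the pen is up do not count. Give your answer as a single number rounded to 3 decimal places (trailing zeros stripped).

Answer: 157

Derivation:
Executing turtle program step by step:
Start: pos=(0,0), heading=0, pen down
FD 11: (0,0) -> (11,0) [heading=0, draw]
RT 90: heading 0 -> 270
FD 9: (11,0) -> (11,-9) [heading=270, draw]
FD 2: (11,-9) -> (11,-11) [heading=270, draw]
REPEAT 4 [
  -- iteration 1/4 --
  FD 12: (11,-11) -> (11,-23) [heading=270, draw]
  RT 180: heading 270 -> 90
  FD 18: (11,-23) -> (11,-5) [heading=90, draw]
  -- iteration 2/4 --
  FD 12: (11,-5) -> (11,7) [heading=90, draw]
  RT 180: heading 90 -> 270
  FD 18: (11,7) -> (11,-11) [heading=270, draw]
  -- iteration 3/4 --
  FD 12: (11,-11) -> (11,-23) [heading=270, draw]
  RT 180: heading 270 -> 90
  FD 18: (11,-23) -> (11,-5) [heading=90, draw]
  -- iteration 4/4 --
  FD 12: (11,-5) -> (11,7) [heading=90, draw]
  RT 180: heading 90 -> 270
  FD 18: (11,7) -> (11,-11) [heading=270, draw]
]
RT 270: heading 270 -> 0
FD 15: (11,-11) -> (26,-11) [heading=0, draw]
RT 180: heading 0 -> 180
PU: pen up
RT 180: heading 180 -> 0
Final: pos=(26,-11), heading=0, 12 segment(s) drawn

Segment lengths:
  seg 1: (0,0) -> (11,0), length = 11
  seg 2: (11,0) -> (11,-9), length = 9
  seg 3: (11,-9) -> (11,-11), length = 2
  seg 4: (11,-11) -> (11,-23), length = 12
  seg 5: (11,-23) -> (11,-5), length = 18
  seg 6: (11,-5) -> (11,7), length = 12
  seg 7: (11,7) -> (11,-11), length = 18
  seg 8: (11,-11) -> (11,-23), length = 12
  seg 9: (11,-23) -> (11,-5), length = 18
  seg 10: (11,-5) -> (11,7), length = 12
  seg 11: (11,7) -> (11,-11), length = 18
  seg 12: (11,-11) -> (26,-11), length = 15
Total = 157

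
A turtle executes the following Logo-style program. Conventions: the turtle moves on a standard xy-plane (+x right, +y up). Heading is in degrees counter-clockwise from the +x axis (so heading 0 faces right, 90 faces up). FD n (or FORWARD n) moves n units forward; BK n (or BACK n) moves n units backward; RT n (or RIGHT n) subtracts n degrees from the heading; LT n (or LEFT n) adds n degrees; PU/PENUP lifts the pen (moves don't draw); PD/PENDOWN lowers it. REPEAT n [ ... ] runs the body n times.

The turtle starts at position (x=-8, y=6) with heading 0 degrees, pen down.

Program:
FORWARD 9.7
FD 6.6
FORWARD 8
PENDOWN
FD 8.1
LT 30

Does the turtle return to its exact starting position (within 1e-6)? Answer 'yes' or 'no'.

Answer: no

Derivation:
Executing turtle program step by step:
Start: pos=(-8,6), heading=0, pen down
FD 9.7: (-8,6) -> (1.7,6) [heading=0, draw]
FD 6.6: (1.7,6) -> (8.3,6) [heading=0, draw]
FD 8: (8.3,6) -> (16.3,6) [heading=0, draw]
PD: pen down
FD 8.1: (16.3,6) -> (24.4,6) [heading=0, draw]
LT 30: heading 0 -> 30
Final: pos=(24.4,6), heading=30, 4 segment(s) drawn

Start position: (-8, 6)
Final position: (24.4, 6)
Distance = 32.4; >= 1e-6 -> NOT closed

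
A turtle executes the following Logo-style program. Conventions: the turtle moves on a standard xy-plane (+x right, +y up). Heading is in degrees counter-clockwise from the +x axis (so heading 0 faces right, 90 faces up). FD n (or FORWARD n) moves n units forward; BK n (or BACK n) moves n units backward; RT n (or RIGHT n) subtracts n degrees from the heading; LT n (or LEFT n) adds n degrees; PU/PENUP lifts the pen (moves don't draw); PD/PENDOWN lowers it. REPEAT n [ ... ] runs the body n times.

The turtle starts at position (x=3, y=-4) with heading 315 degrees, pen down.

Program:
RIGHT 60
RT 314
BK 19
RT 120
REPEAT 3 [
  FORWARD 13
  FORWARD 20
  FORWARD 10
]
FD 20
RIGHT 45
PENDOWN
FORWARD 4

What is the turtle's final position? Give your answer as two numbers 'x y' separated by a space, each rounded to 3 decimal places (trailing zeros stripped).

Answer: -158.64 12.464

Derivation:
Executing turtle program step by step:
Start: pos=(3,-4), heading=315, pen down
RT 60: heading 315 -> 255
RT 314: heading 255 -> 301
BK 19: (3,-4) -> (-6.786,12.286) [heading=301, draw]
RT 120: heading 301 -> 181
REPEAT 3 [
  -- iteration 1/3 --
  FD 13: (-6.786,12.286) -> (-19.784,12.059) [heading=181, draw]
  FD 20: (-19.784,12.059) -> (-39.781,11.71) [heading=181, draw]
  FD 10: (-39.781,11.71) -> (-49.779,11.536) [heading=181, draw]
  -- iteration 2/3 --
  FD 13: (-49.779,11.536) -> (-62.777,11.309) [heading=181, draw]
  FD 20: (-62.777,11.309) -> (-82.774,10.96) [heading=181, draw]
  FD 10: (-82.774,10.96) -> (-92.773,10.785) [heading=181, draw]
  -- iteration 3/3 --
  FD 13: (-92.773,10.785) -> (-105.771,10.558) [heading=181, draw]
  FD 20: (-105.771,10.558) -> (-125.768,10.209) [heading=181, draw]
  FD 10: (-125.768,10.209) -> (-135.766,10.035) [heading=181, draw]
]
FD 20: (-135.766,10.035) -> (-155.763,9.686) [heading=181, draw]
RT 45: heading 181 -> 136
PD: pen down
FD 4: (-155.763,9.686) -> (-158.64,12.464) [heading=136, draw]
Final: pos=(-158.64,12.464), heading=136, 12 segment(s) drawn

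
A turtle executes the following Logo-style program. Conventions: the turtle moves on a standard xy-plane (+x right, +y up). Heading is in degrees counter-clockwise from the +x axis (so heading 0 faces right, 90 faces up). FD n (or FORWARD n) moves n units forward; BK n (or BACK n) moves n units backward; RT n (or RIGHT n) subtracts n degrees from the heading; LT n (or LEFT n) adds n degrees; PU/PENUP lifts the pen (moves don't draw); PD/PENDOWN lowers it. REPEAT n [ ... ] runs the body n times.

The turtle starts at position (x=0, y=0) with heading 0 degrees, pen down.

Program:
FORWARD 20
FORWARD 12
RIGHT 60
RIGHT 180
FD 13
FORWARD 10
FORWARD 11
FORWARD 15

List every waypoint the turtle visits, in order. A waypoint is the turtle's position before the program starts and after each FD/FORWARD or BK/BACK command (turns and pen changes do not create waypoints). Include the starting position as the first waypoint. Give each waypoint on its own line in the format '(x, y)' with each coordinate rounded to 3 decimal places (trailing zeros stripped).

Answer: (0, 0)
(20, 0)
(32, 0)
(25.5, 11.258)
(20.5, 19.919)
(15, 29.445)
(7.5, 42.435)

Derivation:
Executing turtle program step by step:
Start: pos=(0,0), heading=0, pen down
FD 20: (0,0) -> (20,0) [heading=0, draw]
FD 12: (20,0) -> (32,0) [heading=0, draw]
RT 60: heading 0 -> 300
RT 180: heading 300 -> 120
FD 13: (32,0) -> (25.5,11.258) [heading=120, draw]
FD 10: (25.5,11.258) -> (20.5,19.919) [heading=120, draw]
FD 11: (20.5,19.919) -> (15,29.445) [heading=120, draw]
FD 15: (15,29.445) -> (7.5,42.435) [heading=120, draw]
Final: pos=(7.5,42.435), heading=120, 6 segment(s) drawn
Waypoints (7 total):
(0, 0)
(20, 0)
(32, 0)
(25.5, 11.258)
(20.5, 19.919)
(15, 29.445)
(7.5, 42.435)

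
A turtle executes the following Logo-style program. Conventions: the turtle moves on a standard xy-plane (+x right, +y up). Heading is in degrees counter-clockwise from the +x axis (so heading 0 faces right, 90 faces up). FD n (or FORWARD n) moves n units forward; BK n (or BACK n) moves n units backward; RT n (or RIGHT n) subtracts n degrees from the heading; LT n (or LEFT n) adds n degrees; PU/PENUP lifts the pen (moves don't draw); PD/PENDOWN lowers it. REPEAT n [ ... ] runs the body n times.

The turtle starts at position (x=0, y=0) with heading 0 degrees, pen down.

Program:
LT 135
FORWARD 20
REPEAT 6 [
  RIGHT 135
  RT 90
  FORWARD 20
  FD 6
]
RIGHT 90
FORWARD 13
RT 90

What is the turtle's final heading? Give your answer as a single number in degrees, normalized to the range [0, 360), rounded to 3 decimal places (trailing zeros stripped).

Executing turtle program step by step:
Start: pos=(0,0), heading=0, pen down
LT 135: heading 0 -> 135
FD 20: (0,0) -> (-14.142,14.142) [heading=135, draw]
REPEAT 6 [
  -- iteration 1/6 --
  RT 135: heading 135 -> 0
  RT 90: heading 0 -> 270
  FD 20: (-14.142,14.142) -> (-14.142,-5.858) [heading=270, draw]
  FD 6: (-14.142,-5.858) -> (-14.142,-11.858) [heading=270, draw]
  -- iteration 2/6 --
  RT 135: heading 270 -> 135
  RT 90: heading 135 -> 45
  FD 20: (-14.142,-11.858) -> (0,2.284) [heading=45, draw]
  FD 6: (0,2.284) -> (4.243,6.527) [heading=45, draw]
  -- iteration 3/6 --
  RT 135: heading 45 -> 270
  RT 90: heading 270 -> 180
  FD 20: (4.243,6.527) -> (-15.757,6.527) [heading=180, draw]
  FD 6: (-15.757,6.527) -> (-21.757,6.527) [heading=180, draw]
  -- iteration 4/6 --
  RT 135: heading 180 -> 45
  RT 90: heading 45 -> 315
  FD 20: (-21.757,6.527) -> (-7.615,-7.615) [heading=315, draw]
  FD 6: (-7.615,-7.615) -> (-3.373,-11.858) [heading=315, draw]
  -- iteration 5/6 --
  RT 135: heading 315 -> 180
  RT 90: heading 180 -> 90
  FD 20: (-3.373,-11.858) -> (-3.373,8.142) [heading=90, draw]
  FD 6: (-3.373,8.142) -> (-3.373,14.142) [heading=90, draw]
  -- iteration 6/6 --
  RT 135: heading 90 -> 315
  RT 90: heading 315 -> 225
  FD 20: (-3.373,14.142) -> (-17.515,0) [heading=225, draw]
  FD 6: (-17.515,0) -> (-21.757,-4.243) [heading=225, draw]
]
RT 90: heading 225 -> 135
FD 13: (-21.757,-4.243) -> (-30.95,4.95) [heading=135, draw]
RT 90: heading 135 -> 45
Final: pos=(-30.95,4.95), heading=45, 14 segment(s) drawn

Answer: 45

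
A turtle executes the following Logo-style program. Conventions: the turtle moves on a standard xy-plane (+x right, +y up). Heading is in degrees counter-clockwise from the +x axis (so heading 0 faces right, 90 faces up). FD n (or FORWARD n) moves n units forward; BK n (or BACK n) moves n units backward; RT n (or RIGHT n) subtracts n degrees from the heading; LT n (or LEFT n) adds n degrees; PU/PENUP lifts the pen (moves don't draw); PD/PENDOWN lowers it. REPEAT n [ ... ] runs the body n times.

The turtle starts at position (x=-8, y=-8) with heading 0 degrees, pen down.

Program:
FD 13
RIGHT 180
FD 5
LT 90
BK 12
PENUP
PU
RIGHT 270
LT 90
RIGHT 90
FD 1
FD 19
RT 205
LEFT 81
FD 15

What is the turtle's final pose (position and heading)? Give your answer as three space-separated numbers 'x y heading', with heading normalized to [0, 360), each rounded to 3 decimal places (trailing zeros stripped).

Executing turtle program step by step:
Start: pos=(-8,-8), heading=0, pen down
FD 13: (-8,-8) -> (5,-8) [heading=0, draw]
RT 180: heading 0 -> 180
FD 5: (5,-8) -> (0,-8) [heading=180, draw]
LT 90: heading 180 -> 270
BK 12: (0,-8) -> (0,4) [heading=270, draw]
PU: pen up
PU: pen up
RT 270: heading 270 -> 0
LT 90: heading 0 -> 90
RT 90: heading 90 -> 0
FD 1: (0,4) -> (1,4) [heading=0, move]
FD 19: (1,4) -> (20,4) [heading=0, move]
RT 205: heading 0 -> 155
LT 81: heading 155 -> 236
FD 15: (20,4) -> (11.612,-8.436) [heading=236, move]
Final: pos=(11.612,-8.436), heading=236, 3 segment(s) drawn

Answer: 11.612 -8.436 236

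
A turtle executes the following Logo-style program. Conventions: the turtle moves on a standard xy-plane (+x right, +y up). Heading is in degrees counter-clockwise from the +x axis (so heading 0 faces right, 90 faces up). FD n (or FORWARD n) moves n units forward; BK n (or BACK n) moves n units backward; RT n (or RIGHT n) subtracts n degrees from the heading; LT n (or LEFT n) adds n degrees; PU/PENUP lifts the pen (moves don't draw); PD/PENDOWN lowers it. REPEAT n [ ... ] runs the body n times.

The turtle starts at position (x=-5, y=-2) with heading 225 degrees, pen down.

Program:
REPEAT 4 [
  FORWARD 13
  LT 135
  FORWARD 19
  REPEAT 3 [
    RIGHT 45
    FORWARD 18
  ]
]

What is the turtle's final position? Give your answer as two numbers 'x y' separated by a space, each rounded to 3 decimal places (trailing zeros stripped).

Answer: 34.23 -212.593

Derivation:
Executing turtle program step by step:
Start: pos=(-5,-2), heading=225, pen down
REPEAT 4 [
  -- iteration 1/4 --
  FD 13: (-5,-2) -> (-14.192,-11.192) [heading=225, draw]
  LT 135: heading 225 -> 0
  FD 19: (-14.192,-11.192) -> (4.808,-11.192) [heading=0, draw]
  REPEAT 3 [
    -- iteration 1/3 --
    RT 45: heading 0 -> 315
    FD 18: (4.808,-11.192) -> (17.536,-23.92) [heading=315, draw]
    -- iteration 2/3 --
    RT 45: heading 315 -> 270
    FD 18: (17.536,-23.92) -> (17.536,-41.92) [heading=270, draw]
    -- iteration 3/3 --
    RT 45: heading 270 -> 225
    FD 18: (17.536,-41.92) -> (4.808,-54.648) [heading=225, draw]
  ]
  -- iteration 2/4 --
  FD 13: (4.808,-54.648) -> (-4.385,-63.841) [heading=225, draw]
  LT 135: heading 225 -> 0
  FD 19: (-4.385,-63.841) -> (14.615,-63.841) [heading=0, draw]
  REPEAT 3 [
    -- iteration 1/3 --
    RT 45: heading 0 -> 315
    FD 18: (14.615,-63.841) -> (27.343,-76.569) [heading=315, draw]
    -- iteration 2/3 --
    RT 45: heading 315 -> 270
    FD 18: (27.343,-76.569) -> (27.343,-94.569) [heading=270, draw]
    -- iteration 3/3 --
    RT 45: heading 270 -> 225
    FD 18: (27.343,-94.569) -> (14.615,-107.296) [heading=225, draw]
  ]
  -- iteration 3/4 --
  FD 13: (14.615,-107.296) -> (5.423,-116.489) [heading=225, draw]
  LT 135: heading 225 -> 0
  FD 19: (5.423,-116.489) -> (24.423,-116.489) [heading=0, draw]
  REPEAT 3 [
    -- iteration 1/3 --
    RT 45: heading 0 -> 315
    FD 18: (24.423,-116.489) -> (37.151,-129.217) [heading=315, draw]
    -- iteration 2/3 --
    RT 45: heading 315 -> 270
    FD 18: (37.151,-129.217) -> (37.151,-147.217) [heading=270, draw]
    -- iteration 3/3 --
    RT 45: heading 270 -> 225
    FD 18: (37.151,-147.217) -> (24.423,-159.945) [heading=225, draw]
  ]
  -- iteration 4/4 --
  FD 13: (24.423,-159.945) -> (15.23,-169.137) [heading=225, draw]
  LT 135: heading 225 -> 0
  FD 19: (15.23,-169.137) -> (34.23,-169.137) [heading=0, draw]
  REPEAT 3 [
    -- iteration 1/3 --
    RT 45: heading 0 -> 315
    FD 18: (34.23,-169.137) -> (46.958,-181.865) [heading=315, draw]
    -- iteration 2/3 --
    RT 45: heading 315 -> 270
    FD 18: (46.958,-181.865) -> (46.958,-199.865) [heading=270, draw]
    -- iteration 3/3 --
    RT 45: heading 270 -> 225
    FD 18: (46.958,-199.865) -> (34.23,-212.593) [heading=225, draw]
  ]
]
Final: pos=(34.23,-212.593), heading=225, 20 segment(s) drawn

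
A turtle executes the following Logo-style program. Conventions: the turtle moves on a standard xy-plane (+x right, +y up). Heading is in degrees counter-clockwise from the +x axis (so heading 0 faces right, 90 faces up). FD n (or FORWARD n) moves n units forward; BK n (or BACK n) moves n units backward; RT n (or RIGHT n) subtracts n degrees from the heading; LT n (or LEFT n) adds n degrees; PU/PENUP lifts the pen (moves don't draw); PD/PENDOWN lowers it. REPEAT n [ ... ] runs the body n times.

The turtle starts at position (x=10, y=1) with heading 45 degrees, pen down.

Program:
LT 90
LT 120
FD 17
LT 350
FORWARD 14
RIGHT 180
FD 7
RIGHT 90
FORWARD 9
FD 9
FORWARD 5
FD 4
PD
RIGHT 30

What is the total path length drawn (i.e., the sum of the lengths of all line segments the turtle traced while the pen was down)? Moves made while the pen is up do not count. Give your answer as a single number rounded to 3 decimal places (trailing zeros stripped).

Executing turtle program step by step:
Start: pos=(10,1), heading=45, pen down
LT 90: heading 45 -> 135
LT 120: heading 135 -> 255
FD 17: (10,1) -> (5.6,-15.421) [heading=255, draw]
LT 350: heading 255 -> 245
FD 14: (5.6,-15.421) -> (-0.317,-28.109) [heading=245, draw]
RT 180: heading 245 -> 65
FD 7: (-0.317,-28.109) -> (2.642,-21.765) [heading=65, draw]
RT 90: heading 65 -> 335
FD 9: (2.642,-21.765) -> (10.799,-25.568) [heading=335, draw]
FD 9: (10.799,-25.568) -> (18.955,-29.372) [heading=335, draw]
FD 5: (18.955,-29.372) -> (23.487,-31.485) [heading=335, draw]
FD 4: (23.487,-31.485) -> (27.112,-33.176) [heading=335, draw]
PD: pen down
RT 30: heading 335 -> 305
Final: pos=(27.112,-33.176), heading=305, 7 segment(s) drawn

Segment lengths:
  seg 1: (10,1) -> (5.6,-15.421), length = 17
  seg 2: (5.6,-15.421) -> (-0.317,-28.109), length = 14
  seg 3: (-0.317,-28.109) -> (2.642,-21.765), length = 7
  seg 4: (2.642,-21.765) -> (10.799,-25.568), length = 9
  seg 5: (10.799,-25.568) -> (18.955,-29.372), length = 9
  seg 6: (18.955,-29.372) -> (23.487,-31.485), length = 5
  seg 7: (23.487,-31.485) -> (27.112,-33.176), length = 4
Total = 65

Answer: 65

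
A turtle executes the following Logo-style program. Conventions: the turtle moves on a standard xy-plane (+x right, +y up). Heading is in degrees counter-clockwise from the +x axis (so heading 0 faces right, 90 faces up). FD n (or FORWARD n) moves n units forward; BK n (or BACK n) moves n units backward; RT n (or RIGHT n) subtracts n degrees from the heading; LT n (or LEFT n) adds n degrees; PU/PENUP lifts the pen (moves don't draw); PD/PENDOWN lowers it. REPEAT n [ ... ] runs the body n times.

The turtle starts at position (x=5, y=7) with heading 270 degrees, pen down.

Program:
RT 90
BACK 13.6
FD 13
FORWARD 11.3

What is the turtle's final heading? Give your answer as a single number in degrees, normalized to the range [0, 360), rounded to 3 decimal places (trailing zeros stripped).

Answer: 180

Derivation:
Executing turtle program step by step:
Start: pos=(5,7), heading=270, pen down
RT 90: heading 270 -> 180
BK 13.6: (5,7) -> (18.6,7) [heading=180, draw]
FD 13: (18.6,7) -> (5.6,7) [heading=180, draw]
FD 11.3: (5.6,7) -> (-5.7,7) [heading=180, draw]
Final: pos=(-5.7,7), heading=180, 3 segment(s) drawn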